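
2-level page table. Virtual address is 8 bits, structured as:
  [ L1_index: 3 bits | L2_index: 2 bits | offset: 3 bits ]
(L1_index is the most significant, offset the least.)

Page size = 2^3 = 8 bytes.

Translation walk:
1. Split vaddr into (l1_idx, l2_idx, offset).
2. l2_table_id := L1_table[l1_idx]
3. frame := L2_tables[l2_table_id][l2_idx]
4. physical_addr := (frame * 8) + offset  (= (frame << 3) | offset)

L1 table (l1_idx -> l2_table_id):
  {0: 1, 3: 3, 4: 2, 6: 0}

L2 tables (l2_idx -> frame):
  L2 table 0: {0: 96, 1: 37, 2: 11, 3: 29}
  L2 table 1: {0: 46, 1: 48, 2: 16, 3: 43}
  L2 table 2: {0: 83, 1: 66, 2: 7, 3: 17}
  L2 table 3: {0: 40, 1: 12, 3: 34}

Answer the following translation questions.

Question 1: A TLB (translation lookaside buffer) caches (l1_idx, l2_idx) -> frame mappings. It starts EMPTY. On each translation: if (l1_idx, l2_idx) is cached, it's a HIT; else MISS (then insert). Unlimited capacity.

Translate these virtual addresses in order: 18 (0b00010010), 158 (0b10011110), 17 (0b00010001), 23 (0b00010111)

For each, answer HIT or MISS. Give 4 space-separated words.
vaddr=18: (0,2) not in TLB -> MISS, insert
vaddr=158: (4,3) not in TLB -> MISS, insert
vaddr=17: (0,2) in TLB -> HIT
vaddr=23: (0,2) in TLB -> HIT

Answer: MISS MISS HIT HIT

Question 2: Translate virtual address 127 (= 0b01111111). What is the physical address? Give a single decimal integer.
Answer: 279

Derivation:
vaddr = 127 = 0b01111111
Split: l1_idx=3, l2_idx=3, offset=7
L1[3] = 3
L2[3][3] = 34
paddr = 34 * 8 + 7 = 279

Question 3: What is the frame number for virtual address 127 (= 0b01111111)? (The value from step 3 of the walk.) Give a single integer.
Answer: 34

Derivation:
vaddr = 127: l1_idx=3, l2_idx=3
L1[3] = 3; L2[3][3] = 34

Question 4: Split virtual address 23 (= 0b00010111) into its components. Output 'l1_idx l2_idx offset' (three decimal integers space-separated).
vaddr = 23 = 0b00010111
  top 3 bits -> l1_idx = 0
  next 2 bits -> l2_idx = 2
  bottom 3 bits -> offset = 7

Answer: 0 2 7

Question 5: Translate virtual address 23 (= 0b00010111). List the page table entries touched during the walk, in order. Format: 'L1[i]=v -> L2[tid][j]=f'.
vaddr = 23 = 0b00010111
Split: l1_idx=0, l2_idx=2, offset=7

Answer: L1[0]=1 -> L2[1][2]=16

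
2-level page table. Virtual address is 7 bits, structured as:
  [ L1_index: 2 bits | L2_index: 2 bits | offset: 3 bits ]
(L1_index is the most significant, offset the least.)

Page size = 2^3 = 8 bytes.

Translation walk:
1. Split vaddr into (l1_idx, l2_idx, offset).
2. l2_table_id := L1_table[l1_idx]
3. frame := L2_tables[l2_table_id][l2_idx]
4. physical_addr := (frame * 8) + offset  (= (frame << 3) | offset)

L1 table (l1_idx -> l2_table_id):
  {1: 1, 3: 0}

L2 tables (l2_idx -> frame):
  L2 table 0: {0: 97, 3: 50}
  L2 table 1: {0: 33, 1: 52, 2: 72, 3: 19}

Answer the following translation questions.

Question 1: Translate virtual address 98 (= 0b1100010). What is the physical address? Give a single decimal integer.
Answer: 778

Derivation:
vaddr = 98 = 0b1100010
Split: l1_idx=3, l2_idx=0, offset=2
L1[3] = 0
L2[0][0] = 97
paddr = 97 * 8 + 2 = 778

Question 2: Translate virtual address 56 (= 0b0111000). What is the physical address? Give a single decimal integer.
vaddr = 56 = 0b0111000
Split: l1_idx=1, l2_idx=3, offset=0
L1[1] = 1
L2[1][3] = 19
paddr = 19 * 8 + 0 = 152

Answer: 152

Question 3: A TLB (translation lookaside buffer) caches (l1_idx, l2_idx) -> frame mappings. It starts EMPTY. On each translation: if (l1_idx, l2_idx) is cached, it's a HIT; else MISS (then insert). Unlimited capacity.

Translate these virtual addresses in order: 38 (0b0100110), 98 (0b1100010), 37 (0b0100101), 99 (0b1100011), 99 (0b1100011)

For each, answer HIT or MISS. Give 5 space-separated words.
Answer: MISS MISS HIT HIT HIT

Derivation:
vaddr=38: (1,0) not in TLB -> MISS, insert
vaddr=98: (3,0) not in TLB -> MISS, insert
vaddr=37: (1,0) in TLB -> HIT
vaddr=99: (3,0) in TLB -> HIT
vaddr=99: (3,0) in TLB -> HIT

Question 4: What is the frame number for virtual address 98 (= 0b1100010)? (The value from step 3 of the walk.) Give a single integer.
vaddr = 98: l1_idx=3, l2_idx=0
L1[3] = 0; L2[0][0] = 97

Answer: 97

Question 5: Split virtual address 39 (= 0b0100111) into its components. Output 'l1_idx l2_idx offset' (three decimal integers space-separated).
Answer: 1 0 7

Derivation:
vaddr = 39 = 0b0100111
  top 2 bits -> l1_idx = 1
  next 2 bits -> l2_idx = 0
  bottom 3 bits -> offset = 7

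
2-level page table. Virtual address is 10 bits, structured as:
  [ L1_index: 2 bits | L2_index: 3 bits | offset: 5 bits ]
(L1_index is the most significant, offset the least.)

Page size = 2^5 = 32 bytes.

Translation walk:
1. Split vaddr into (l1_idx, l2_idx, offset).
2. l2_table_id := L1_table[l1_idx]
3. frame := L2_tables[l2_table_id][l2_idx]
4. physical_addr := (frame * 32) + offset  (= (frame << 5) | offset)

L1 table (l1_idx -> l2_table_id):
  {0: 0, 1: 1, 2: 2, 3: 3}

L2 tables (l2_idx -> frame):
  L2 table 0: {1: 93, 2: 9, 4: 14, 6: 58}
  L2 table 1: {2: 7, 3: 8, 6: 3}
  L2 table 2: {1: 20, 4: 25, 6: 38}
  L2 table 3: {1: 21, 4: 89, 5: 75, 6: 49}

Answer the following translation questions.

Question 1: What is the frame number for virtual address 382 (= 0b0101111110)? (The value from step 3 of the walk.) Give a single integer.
Answer: 8

Derivation:
vaddr = 382: l1_idx=1, l2_idx=3
L1[1] = 1; L2[1][3] = 8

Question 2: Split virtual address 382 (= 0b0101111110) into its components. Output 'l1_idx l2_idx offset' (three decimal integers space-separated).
vaddr = 382 = 0b0101111110
  top 2 bits -> l1_idx = 1
  next 3 bits -> l2_idx = 3
  bottom 5 bits -> offset = 30

Answer: 1 3 30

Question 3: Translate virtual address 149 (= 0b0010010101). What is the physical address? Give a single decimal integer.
Answer: 469

Derivation:
vaddr = 149 = 0b0010010101
Split: l1_idx=0, l2_idx=4, offset=21
L1[0] = 0
L2[0][4] = 14
paddr = 14 * 32 + 21 = 469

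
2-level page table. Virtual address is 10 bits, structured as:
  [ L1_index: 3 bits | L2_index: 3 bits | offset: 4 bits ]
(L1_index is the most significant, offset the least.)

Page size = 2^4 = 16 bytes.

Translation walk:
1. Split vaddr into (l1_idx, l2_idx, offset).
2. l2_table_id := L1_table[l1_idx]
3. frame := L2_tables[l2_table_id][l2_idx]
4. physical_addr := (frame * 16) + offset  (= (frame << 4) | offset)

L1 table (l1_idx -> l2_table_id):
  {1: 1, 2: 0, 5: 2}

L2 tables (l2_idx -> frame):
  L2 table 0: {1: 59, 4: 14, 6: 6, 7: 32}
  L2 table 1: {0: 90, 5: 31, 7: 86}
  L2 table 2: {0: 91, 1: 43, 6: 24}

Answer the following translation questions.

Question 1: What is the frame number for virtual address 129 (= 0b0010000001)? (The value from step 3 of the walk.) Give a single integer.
Answer: 90

Derivation:
vaddr = 129: l1_idx=1, l2_idx=0
L1[1] = 1; L2[1][0] = 90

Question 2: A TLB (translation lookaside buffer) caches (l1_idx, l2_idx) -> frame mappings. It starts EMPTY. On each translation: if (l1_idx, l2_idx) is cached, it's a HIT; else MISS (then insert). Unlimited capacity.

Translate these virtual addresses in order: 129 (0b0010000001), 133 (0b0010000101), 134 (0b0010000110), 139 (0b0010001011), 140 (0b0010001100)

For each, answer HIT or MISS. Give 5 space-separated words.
Answer: MISS HIT HIT HIT HIT

Derivation:
vaddr=129: (1,0) not in TLB -> MISS, insert
vaddr=133: (1,0) in TLB -> HIT
vaddr=134: (1,0) in TLB -> HIT
vaddr=139: (1,0) in TLB -> HIT
vaddr=140: (1,0) in TLB -> HIT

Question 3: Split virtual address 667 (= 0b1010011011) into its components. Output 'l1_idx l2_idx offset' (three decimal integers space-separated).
Answer: 5 1 11

Derivation:
vaddr = 667 = 0b1010011011
  top 3 bits -> l1_idx = 5
  next 3 bits -> l2_idx = 1
  bottom 4 bits -> offset = 11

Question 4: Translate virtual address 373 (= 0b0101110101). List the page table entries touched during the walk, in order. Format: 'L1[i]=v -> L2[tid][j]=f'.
vaddr = 373 = 0b0101110101
Split: l1_idx=2, l2_idx=7, offset=5

Answer: L1[2]=0 -> L2[0][7]=32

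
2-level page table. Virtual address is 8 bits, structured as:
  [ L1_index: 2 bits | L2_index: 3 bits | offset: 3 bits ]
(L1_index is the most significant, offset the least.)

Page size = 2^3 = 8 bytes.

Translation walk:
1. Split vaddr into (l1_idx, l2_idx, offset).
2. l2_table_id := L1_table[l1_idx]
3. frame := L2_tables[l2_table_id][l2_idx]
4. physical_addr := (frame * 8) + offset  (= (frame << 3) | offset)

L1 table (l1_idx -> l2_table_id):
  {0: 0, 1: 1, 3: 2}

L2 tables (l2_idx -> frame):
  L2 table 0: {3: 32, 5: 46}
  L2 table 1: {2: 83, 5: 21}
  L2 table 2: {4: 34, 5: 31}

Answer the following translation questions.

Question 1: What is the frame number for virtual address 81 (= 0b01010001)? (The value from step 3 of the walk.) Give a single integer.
Answer: 83

Derivation:
vaddr = 81: l1_idx=1, l2_idx=2
L1[1] = 1; L2[1][2] = 83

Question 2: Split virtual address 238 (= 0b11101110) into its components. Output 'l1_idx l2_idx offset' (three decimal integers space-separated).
Answer: 3 5 6

Derivation:
vaddr = 238 = 0b11101110
  top 2 bits -> l1_idx = 3
  next 3 bits -> l2_idx = 5
  bottom 3 bits -> offset = 6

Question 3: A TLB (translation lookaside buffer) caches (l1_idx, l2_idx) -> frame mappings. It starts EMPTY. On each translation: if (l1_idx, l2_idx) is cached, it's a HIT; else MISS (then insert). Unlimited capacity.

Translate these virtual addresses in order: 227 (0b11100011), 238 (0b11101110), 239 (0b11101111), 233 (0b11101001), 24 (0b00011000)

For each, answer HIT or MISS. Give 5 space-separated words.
Answer: MISS MISS HIT HIT MISS

Derivation:
vaddr=227: (3,4) not in TLB -> MISS, insert
vaddr=238: (3,5) not in TLB -> MISS, insert
vaddr=239: (3,5) in TLB -> HIT
vaddr=233: (3,5) in TLB -> HIT
vaddr=24: (0,3) not in TLB -> MISS, insert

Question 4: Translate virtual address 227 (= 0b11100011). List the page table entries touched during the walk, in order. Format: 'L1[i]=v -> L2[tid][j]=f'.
vaddr = 227 = 0b11100011
Split: l1_idx=3, l2_idx=4, offset=3

Answer: L1[3]=2 -> L2[2][4]=34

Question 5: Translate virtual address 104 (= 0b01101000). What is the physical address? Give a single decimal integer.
vaddr = 104 = 0b01101000
Split: l1_idx=1, l2_idx=5, offset=0
L1[1] = 1
L2[1][5] = 21
paddr = 21 * 8 + 0 = 168

Answer: 168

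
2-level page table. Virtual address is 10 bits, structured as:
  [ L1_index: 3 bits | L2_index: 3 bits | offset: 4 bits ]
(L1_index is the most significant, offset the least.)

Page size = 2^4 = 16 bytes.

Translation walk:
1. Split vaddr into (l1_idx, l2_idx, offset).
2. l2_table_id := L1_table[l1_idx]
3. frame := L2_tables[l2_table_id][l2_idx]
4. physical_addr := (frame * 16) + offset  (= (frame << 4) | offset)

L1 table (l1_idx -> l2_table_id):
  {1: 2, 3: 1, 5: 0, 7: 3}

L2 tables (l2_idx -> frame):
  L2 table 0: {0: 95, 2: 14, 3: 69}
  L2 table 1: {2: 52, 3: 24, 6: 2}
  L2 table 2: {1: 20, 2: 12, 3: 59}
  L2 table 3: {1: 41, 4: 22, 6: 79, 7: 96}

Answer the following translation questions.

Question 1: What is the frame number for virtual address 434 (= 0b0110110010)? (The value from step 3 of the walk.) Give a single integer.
vaddr = 434: l1_idx=3, l2_idx=3
L1[3] = 1; L2[1][3] = 24

Answer: 24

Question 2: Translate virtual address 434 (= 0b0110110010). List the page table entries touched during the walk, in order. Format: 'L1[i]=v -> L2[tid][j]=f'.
vaddr = 434 = 0b0110110010
Split: l1_idx=3, l2_idx=3, offset=2

Answer: L1[3]=1 -> L2[1][3]=24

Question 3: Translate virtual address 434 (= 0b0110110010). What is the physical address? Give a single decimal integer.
vaddr = 434 = 0b0110110010
Split: l1_idx=3, l2_idx=3, offset=2
L1[3] = 1
L2[1][3] = 24
paddr = 24 * 16 + 2 = 386

Answer: 386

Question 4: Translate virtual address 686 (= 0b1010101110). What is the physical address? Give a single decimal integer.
Answer: 238

Derivation:
vaddr = 686 = 0b1010101110
Split: l1_idx=5, l2_idx=2, offset=14
L1[5] = 0
L2[0][2] = 14
paddr = 14 * 16 + 14 = 238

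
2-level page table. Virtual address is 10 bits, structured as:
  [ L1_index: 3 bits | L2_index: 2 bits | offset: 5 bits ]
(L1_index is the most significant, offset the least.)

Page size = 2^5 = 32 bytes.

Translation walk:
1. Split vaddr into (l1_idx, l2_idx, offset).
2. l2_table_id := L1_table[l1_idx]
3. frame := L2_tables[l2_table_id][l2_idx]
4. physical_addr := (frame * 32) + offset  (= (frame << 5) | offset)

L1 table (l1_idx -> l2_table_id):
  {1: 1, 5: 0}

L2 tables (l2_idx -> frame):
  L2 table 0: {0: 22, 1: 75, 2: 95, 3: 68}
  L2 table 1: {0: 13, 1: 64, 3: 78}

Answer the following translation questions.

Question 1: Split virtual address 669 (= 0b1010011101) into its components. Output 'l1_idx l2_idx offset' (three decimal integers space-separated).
vaddr = 669 = 0b1010011101
  top 3 bits -> l1_idx = 5
  next 2 bits -> l2_idx = 0
  bottom 5 bits -> offset = 29

Answer: 5 0 29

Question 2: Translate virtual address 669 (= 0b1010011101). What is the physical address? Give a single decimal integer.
Answer: 733

Derivation:
vaddr = 669 = 0b1010011101
Split: l1_idx=5, l2_idx=0, offset=29
L1[5] = 0
L2[0][0] = 22
paddr = 22 * 32 + 29 = 733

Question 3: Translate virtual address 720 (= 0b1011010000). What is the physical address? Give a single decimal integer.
vaddr = 720 = 0b1011010000
Split: l1_idx=5, l2_idx=2, offset=16
L1[5] = 0
L2[0][2] = 95
paddr = 95 * 32 + 16 = 3056

Answer: 3056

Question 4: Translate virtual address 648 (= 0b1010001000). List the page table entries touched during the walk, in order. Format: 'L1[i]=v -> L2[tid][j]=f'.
Answer: L1[5]=0 -> L2[0][0]=22

Derivation:
vaddr = 648 = 0b1010001000
Split: l1_idx=5, l2_idx=0, offset=8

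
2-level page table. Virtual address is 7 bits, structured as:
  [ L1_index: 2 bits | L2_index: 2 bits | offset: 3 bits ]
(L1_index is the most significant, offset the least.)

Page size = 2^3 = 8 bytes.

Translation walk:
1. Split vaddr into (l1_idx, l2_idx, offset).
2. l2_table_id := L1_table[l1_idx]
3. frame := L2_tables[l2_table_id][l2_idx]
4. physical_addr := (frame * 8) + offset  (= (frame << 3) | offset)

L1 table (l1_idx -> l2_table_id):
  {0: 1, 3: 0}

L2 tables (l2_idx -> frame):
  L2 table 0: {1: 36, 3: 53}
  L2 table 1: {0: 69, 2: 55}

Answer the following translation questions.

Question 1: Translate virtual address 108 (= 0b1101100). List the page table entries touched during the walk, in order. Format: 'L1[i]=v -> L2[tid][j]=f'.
Answer: L1[3]=0 -> L2[0][1]=36

Derivation:
vaddr = 108 = 0b1101100
Split: l1_idx=3, l2_idx=1, offset=4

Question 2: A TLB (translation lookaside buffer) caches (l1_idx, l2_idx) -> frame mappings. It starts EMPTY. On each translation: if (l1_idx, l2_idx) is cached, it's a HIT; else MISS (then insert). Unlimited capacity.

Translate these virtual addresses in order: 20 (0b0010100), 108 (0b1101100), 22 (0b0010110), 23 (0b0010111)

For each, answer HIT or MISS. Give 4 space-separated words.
Answer: MISS MISS HIT HIT

Derivation:
vaddr=20: (0,2) not in TLB -> MISS, insert
vaddr=108: (3,1) not in TLB -> MISS, insert
vaddr=22: (0,2) in TLB -> HIT
vaddr=23: (0,2) in TLB -> HIT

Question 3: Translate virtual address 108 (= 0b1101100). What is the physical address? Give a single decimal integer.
Answer: 292

Derivation:
vaddr = 108 = 0b1101100
Split: l1_idx=3, l2_idx=1, offset=4
L1[3] = 0
L2[0][1] = 36
paddr = 36 * 8 + 4 = 292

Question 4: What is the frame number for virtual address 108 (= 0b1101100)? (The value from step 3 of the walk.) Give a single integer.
vaddr = 108: l1_idx=3, l2_idx=1
L1[3] = 0; L2[0][1] = 36

Answer: 36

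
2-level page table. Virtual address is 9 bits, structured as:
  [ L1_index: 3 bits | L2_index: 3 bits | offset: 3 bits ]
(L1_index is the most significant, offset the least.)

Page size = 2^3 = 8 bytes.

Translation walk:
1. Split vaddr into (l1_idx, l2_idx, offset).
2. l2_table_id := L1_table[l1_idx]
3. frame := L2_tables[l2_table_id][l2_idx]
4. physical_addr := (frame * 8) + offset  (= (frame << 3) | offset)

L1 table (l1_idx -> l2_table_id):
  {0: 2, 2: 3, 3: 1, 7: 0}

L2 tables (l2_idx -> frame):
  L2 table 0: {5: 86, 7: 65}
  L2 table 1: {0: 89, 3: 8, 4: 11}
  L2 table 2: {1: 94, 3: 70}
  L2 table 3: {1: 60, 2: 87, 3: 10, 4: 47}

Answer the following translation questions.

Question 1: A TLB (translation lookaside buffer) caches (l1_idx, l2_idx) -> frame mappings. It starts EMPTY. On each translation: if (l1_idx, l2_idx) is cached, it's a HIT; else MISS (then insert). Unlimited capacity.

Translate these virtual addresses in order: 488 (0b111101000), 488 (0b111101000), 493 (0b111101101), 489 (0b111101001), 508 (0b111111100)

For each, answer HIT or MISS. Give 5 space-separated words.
vaddr=488: (7,5) not in TLB -> MISS, insert
vaddr=488: (7,5) in TLB -> HIT
vaddr=493: (7,5) in TLB -> HIT
vaddr=489: (7,5) in TLB -> HIT
vaddr=508: (7,7) not in TLB -> MISS, insert

Answer: MISS HIT HIT HIT MISS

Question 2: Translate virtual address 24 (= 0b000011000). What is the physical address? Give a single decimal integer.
Answer: 560

Derivation:
vaddr = 24 = 0b000011000
Split: l1_idx=0, l2_idx=3, offset=0
L1[0] = 2
L2[2][3] = 70
paddr = 70 * 8 + 0 = 560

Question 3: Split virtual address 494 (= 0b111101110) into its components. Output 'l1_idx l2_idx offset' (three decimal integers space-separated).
Answer: 7 5 6

Derivation:
vaddr = 494 = 0b111101110
  top 3 bits -> l1_idx = 7
  next 3 bits -> l2_idx = 5
  bottom 3 bits -> offset = 6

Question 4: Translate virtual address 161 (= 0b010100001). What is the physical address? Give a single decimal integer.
Answer: 377

Derivation:
vaddr = 161 = 0b010100001
Split: l1_idx=2, l2_idx=4, offset=1
L1[2] = 3
L2[3][4] = 47
paddr = 47 * 8 + 1 = 377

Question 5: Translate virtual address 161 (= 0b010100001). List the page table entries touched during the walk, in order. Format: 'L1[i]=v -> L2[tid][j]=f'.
vaddr = 161 = 0b010100001
Split: l1_idx=2, l2_idx=4, offset=1

Answer: L1[2]=3 -> L2[3][4]=47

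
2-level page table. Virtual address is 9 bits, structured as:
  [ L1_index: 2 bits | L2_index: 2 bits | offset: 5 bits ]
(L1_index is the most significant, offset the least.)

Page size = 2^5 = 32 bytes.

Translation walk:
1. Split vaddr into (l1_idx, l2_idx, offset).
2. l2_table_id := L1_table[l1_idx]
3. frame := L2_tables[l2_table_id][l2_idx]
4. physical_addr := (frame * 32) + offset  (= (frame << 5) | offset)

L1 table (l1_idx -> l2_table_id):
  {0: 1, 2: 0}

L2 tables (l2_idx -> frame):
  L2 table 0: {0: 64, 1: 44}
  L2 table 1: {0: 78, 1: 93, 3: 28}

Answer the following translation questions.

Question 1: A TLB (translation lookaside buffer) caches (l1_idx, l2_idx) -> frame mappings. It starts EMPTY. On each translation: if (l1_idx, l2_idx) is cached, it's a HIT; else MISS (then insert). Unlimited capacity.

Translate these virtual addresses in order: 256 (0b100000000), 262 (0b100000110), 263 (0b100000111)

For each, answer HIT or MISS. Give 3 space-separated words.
vaddr=256: (2,0) not in TLB -> MISS, insert
vaddr=262: (2,0) in TLB -> HIT
vaddr=263: (2,0) in TLB -> HIT

Answer: MISS HIT HIT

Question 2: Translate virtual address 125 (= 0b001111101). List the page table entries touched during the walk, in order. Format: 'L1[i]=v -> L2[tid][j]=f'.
Answer: L1[0]=1 -> L2[1][3]=28

Derivation:
vaddr = 125 = 0b001111101
Split: l1_idx=0, l2_idx=3, offset=29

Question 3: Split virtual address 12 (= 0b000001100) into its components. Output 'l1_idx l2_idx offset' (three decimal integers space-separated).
Answer: 0 0 12

Derivation:
vaddr = 12 = 0b000001100
  top 2 bits -> l1_idx = 0
  next 2 bits -> l2_idx = 0
  bottom 5 bits -> offset = 12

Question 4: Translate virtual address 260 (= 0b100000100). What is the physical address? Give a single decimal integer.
Answer: 2052

Derivation:
vaddr = 260 = 0b100000100
Split: l1_idx=2, l2_idx=0, offset=4
L1[2] = 0
L2[0][0] = 64
paddr = 64 * 32 + 4 = 2052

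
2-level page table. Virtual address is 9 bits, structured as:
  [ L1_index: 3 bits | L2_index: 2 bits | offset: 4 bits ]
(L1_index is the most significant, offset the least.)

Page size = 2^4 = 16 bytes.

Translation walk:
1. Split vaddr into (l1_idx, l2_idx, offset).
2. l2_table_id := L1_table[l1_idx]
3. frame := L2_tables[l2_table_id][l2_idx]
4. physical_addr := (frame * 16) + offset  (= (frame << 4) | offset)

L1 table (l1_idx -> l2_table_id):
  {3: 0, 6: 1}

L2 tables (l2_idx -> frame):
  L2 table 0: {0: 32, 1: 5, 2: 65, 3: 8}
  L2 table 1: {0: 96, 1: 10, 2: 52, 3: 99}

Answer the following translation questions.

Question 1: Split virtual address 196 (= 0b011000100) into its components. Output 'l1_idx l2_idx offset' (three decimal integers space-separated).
Answer: 3 0 4

Derivation:
vaddr = 196 = 0b011000100
  top 3 bits -> l1_idx = 3
  next 2 bits -> l2_idx = 0
  bottom 4 bits -> offset = 4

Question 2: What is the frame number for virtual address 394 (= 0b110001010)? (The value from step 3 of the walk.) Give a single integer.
Answer: 96

Derivation:
vaddr = 394: l1_idx=6, l2_idx=0
L1[6] = 1; L2[1][0] = 96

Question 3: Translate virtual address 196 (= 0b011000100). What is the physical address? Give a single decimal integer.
Answer: 516

Derivation:
vaddr = 196 = 0b011000100
Split: l1_idx=3, l2_idx=0, offset=4
L1[3] = 0
L2[0][0] = 32
paddr = 32 * 16 + 4 = 516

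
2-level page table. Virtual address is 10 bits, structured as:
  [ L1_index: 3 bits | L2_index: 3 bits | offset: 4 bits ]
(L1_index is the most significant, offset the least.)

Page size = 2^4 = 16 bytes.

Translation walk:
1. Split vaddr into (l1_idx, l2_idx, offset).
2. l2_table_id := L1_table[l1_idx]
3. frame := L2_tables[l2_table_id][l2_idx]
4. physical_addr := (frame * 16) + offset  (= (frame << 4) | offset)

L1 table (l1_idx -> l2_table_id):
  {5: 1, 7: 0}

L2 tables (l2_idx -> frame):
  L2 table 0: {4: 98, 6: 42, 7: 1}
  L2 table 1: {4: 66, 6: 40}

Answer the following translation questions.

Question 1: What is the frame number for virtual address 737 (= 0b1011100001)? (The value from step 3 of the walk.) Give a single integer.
Answer: 40

Derivation:
vaddr = 737: l1_idx=5, l2_idx=6
L1[5] = 1; L2[1][6] = 40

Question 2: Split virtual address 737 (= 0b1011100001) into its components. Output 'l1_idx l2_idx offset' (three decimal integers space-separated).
vaddr = 737 = 0b1011100001
  top 3 bits -> l1_idx = 5
  next 3 bits -> l2_idx = 6
  bottom 4 bits -> offset = 1

Answer: 5 6 1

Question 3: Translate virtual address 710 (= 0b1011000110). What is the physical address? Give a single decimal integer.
Answer: 1062

Derivation:
vaddr = 710 = 0b1011000110
Split: l1_idx=5, l2_idx=4, offset=6
L1[5] = 1
L2[1][4] = 66
paddr = 66 * 16 + 6 = 1062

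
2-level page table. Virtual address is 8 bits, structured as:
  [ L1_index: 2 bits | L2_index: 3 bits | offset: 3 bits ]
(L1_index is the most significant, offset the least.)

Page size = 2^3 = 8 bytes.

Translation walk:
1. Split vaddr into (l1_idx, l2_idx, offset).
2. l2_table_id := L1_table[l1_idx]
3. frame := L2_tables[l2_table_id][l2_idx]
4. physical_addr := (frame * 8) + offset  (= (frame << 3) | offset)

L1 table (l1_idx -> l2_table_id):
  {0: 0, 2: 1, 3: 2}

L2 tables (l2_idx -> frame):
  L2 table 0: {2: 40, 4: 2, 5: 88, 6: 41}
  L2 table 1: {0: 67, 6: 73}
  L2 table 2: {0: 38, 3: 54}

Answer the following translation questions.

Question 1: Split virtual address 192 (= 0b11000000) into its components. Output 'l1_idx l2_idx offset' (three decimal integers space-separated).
vaddr = 192 = 0b11000000
  top 2 bits -> l1_idx = 3
  next 3 bits -> l2_idx = 0
  bottom 3 bits -> offset = 0

Answer: 3 0 0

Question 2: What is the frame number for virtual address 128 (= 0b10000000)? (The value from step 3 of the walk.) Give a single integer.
Answer: 67

Derivation:
vaddr = 128: l1_idx=2, l2_idx=0
L1[2] = 1; L2[1][0] = 67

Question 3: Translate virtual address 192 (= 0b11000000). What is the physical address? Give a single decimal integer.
Answer: 304

Derivation:
vaddr = 192 = 0b11000000
Split: l1_idx=3, l2_idx=0, offset=0
L1[3] = 2
L2[2][0] = 38
paddr = 38 * 8 + 0 = 304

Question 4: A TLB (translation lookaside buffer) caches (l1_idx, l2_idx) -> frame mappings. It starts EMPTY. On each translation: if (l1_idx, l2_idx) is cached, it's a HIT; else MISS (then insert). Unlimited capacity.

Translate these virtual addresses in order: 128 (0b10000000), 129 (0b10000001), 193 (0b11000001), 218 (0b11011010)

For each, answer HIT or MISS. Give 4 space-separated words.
vaddr=128: (2,0) not in TLB -> MISS, insert
vaddr=129: (2,0) in TLB -> HIT
vaddr=193: (3,0) not in TLB -> MISS, insert
vaddr=218: (3,3) not in TLB -> MISS, insert

Answer: MISS HIT MISS MISS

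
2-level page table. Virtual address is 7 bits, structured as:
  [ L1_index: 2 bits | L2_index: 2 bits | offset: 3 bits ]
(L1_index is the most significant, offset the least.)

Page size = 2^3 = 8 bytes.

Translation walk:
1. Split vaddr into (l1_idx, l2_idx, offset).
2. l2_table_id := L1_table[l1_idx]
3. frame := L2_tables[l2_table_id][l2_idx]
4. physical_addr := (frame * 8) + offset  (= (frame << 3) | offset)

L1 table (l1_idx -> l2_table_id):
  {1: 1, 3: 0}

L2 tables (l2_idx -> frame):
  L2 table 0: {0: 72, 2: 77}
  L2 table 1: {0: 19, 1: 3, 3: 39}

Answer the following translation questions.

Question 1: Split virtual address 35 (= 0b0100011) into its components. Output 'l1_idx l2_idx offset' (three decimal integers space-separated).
Answer: 1 0 3

Derivation:
vaddr = 35 = 0b0100011
  top 2 bits -> l1_idx = 1
  next 2 bits -> l2_idx = 0
  bottom 3 bits -> offset = 3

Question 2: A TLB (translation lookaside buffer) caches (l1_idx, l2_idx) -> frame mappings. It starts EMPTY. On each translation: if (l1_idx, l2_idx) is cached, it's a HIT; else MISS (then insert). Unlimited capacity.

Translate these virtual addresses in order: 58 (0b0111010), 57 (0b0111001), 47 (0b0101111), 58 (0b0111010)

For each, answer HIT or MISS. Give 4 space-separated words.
vaddr=58: (1,3) not in TLB -> MISS, insert
vaddr=57: (1,3) in TLB -> HIT
vaddr=47: (1,1) not in TLB -> MISS, insert
vaddr=58: (1,3) in TLB -> HIT

Answer: MISS HIT MISS HIT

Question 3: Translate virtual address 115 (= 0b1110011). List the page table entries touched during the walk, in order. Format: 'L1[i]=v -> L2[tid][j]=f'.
Answer: L1[3]=0 -> L2[0][2]=77

Derivation:
vaddr = 115 = 0b1110011
Split: l1_idx=3, l2_idx=2, offset=3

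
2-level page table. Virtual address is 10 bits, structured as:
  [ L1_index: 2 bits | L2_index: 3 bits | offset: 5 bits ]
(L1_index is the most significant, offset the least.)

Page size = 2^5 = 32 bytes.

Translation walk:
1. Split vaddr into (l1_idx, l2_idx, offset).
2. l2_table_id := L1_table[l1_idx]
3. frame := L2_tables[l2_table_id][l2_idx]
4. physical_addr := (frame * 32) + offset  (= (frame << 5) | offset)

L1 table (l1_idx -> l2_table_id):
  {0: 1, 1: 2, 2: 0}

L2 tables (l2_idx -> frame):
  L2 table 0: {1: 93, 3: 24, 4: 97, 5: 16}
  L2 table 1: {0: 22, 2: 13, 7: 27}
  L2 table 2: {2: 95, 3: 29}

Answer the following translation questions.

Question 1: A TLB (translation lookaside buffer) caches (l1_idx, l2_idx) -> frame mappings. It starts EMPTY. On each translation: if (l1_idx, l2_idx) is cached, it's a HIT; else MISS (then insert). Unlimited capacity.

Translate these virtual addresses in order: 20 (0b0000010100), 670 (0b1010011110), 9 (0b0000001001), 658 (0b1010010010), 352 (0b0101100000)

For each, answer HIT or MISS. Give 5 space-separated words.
vaddr=20: (0,0) not in TLB -> MISS, insert
vaddr=670: (2,4) not in TLB -> MISS, insert
vaddr=9: (0,0) in TLB -> HIT
vaddr=658: (2,4) in TLB -> HIT
vaddr=352: (1,3) not in TLB -> MISS, insert

Answer: MISS MISS HIT HIT MISS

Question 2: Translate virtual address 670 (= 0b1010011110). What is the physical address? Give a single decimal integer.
vaddr = 670 = 0b1010011110
Split: l1_idx=2, l2_idx=4, offset=30
L1[2] = 0
L2[0][4] = 97
paddr = 97 * 32 + 30 = 3134

Answer: 3134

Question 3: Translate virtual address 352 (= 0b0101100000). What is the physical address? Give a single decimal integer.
vaddr = 352 = 0b0101100000
Split: l1_idx=1, l2_idx=3, offset=0
L1[1] = 2
L2[2][3] = 29
paddr = 29 * 32 + 0 = 928

Answer: 928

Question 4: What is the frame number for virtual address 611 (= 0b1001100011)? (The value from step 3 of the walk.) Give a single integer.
vaddr = 611: l1_idx=2, l2_idx=3
L1[2] = 0; L2[0][3] = 24

Answer: 24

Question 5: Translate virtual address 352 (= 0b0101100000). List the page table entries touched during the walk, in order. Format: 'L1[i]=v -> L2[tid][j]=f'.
Answer: L1[1]=2 -> L2[2][3]=29

Derivation:
vaddr = 352 = 0b0101100000
Split: l1_idx=1, l2_idx=3, offset=0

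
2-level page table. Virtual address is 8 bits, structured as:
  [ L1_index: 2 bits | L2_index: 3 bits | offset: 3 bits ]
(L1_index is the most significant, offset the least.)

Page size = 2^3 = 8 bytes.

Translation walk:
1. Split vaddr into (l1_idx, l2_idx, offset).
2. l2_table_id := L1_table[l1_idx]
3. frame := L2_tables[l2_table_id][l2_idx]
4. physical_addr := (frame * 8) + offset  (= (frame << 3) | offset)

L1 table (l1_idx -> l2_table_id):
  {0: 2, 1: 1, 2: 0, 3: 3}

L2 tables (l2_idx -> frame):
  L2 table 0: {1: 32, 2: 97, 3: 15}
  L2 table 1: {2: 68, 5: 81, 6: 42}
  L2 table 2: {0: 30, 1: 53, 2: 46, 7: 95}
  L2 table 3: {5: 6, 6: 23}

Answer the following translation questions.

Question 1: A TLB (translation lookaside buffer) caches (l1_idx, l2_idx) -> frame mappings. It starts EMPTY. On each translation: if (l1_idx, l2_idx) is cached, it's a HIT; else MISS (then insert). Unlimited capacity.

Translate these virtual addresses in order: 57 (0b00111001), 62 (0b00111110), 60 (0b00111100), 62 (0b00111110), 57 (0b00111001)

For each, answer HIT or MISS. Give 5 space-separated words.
vaddr=57: (0,7) not in TLB -> MISS, insert
vaddr=62: (0,7) in TLB -> HIT
vaddr=60: (0,7) in TLB -> HIT
vaddr=62: (0,7) in TLB -> HIT
vaddr=57: (0,7) in TLB -> HIT

Answer: MISS HIT HIT HIT HIT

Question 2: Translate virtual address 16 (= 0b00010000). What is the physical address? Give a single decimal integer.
Answer: 368

Derivation:
vaddr = 16 = 0b00010000
Split: l1_idx=0, l2_idx=2, offset=0
L1[0] = 2
L2[2][2] = 46
paddr = 46 * 8 + 0 = 368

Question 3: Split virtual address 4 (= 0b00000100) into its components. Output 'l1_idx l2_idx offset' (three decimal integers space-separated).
Answer: 0 0 4

Derivation:
vaddr = 4 = 0b00000100
  top 2 bits -> l1_idx = 0
  next 3 bits -> l2_idx = 0
  bottom 3 bits -> offset = 4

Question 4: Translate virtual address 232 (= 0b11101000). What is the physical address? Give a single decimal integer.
Answer: 48

Derivation:
vaddr = 232 = 0b11101000
Split: l1_idx=3, l2_idx=5, offset=0
L1[3] = 3
L2[3][5] = 6
paddr = 6 * 8 + 0 = 48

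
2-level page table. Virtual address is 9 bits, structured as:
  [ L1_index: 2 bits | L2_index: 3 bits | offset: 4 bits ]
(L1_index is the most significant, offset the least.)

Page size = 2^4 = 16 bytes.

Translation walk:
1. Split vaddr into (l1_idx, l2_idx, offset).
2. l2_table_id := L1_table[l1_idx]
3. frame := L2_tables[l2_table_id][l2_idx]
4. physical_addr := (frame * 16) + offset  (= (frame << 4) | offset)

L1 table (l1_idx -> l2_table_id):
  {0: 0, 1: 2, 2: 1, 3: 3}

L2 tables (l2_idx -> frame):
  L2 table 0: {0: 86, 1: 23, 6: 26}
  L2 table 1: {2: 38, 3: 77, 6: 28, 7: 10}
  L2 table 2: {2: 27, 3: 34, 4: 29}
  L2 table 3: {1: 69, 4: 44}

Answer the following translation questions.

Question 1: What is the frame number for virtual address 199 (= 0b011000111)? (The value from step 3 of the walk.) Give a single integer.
Answer: 29

Derivation:
vaddr = 199: l1_idx=1, l2_idx=4
L1[1] = 2; L2[2][4] = 29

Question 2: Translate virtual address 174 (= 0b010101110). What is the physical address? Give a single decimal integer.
vaddr = 174 = 0b010101110
Split: l1_idx=1, l2_idx=2, offset=14
L1[1] = 2
L2[2][2] = 27
paddr = 27 * 16 + 14 = 446

Answer: 446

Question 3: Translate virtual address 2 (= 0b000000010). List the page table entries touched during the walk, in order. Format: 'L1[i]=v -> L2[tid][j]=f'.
vaddr = 2 = 0b000000010
Split: l1_idx=0, l2_idx=0, offset=2

Answer: L1[0]=0 -> L2[0][0]=86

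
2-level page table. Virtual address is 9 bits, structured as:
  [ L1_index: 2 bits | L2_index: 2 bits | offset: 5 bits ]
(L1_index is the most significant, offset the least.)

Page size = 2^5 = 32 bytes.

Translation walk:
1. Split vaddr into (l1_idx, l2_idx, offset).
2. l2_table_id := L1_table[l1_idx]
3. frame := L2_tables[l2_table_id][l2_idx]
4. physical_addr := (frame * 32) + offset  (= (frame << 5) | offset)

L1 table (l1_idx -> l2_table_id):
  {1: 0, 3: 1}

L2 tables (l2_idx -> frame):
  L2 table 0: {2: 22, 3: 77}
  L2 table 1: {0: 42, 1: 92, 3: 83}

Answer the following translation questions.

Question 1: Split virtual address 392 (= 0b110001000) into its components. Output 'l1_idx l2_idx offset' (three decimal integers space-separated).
vaddr = 392 = 0b110001000
  top 2 bits -> l1_idx = 3
  next 2 bits -> l2_idx = 0
  bottom 5 bits -> offset = 8

Answer: 3 0 8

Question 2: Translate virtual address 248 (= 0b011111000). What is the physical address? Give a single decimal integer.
vaddr = 248 = 0b011111000
Split: l1_idx=1, l2_idx=3, offset=24
L1[1] = 0
L2[0][3] = 77
paddr = 77 * 32 + 24 = 2488

Answer: 2488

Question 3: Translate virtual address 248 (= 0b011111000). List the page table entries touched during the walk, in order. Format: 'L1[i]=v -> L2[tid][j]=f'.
Answer: L1[1]=0 -> L2[0][3]=77

Derivation:
vaddr = 248 = 0b011111000
Split: l1_idx=1, l2_idx=3, offset=24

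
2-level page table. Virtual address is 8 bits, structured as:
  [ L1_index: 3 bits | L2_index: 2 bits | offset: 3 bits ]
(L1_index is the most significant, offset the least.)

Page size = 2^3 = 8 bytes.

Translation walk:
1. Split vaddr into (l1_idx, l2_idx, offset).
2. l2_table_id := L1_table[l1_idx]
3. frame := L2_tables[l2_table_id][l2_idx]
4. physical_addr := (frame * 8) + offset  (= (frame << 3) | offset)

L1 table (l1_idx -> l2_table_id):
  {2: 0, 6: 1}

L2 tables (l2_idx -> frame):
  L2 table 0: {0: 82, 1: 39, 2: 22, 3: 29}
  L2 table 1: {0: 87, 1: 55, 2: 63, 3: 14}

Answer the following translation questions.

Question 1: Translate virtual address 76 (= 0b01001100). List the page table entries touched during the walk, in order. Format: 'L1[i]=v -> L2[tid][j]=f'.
Answer: L1[2]=0 -> L2[0][1]=39

Derivation:
vaddr = 76 = 0b01001100
Split: l1_idx=2, l2_idx=1, offset=4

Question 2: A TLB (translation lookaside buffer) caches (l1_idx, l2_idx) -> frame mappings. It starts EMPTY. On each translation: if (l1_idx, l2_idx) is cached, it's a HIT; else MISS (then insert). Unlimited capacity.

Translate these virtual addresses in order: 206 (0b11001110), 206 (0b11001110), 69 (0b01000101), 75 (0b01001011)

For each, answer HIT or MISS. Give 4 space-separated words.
vaddr=206: (6,1) not in TLB -> MISS, insert
vaddr=206: (6,1) in TLB -> HIT
vaddr=69: (2,0) not in TLB -> MISS, insert
vaddr=75: (2,1) not in TLB -> MISS, insert

Answer: MISS HIT MISS MISS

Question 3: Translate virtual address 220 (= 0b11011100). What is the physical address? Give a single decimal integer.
Answer: 116

Derivation:
vaddr = 220 = 0b11011100
Split: l1_idx=6, l2_idx=3, offset=4
L1[6] = 1
L2[1][3] = 14
paddr = 14 * 8 + 4 = 116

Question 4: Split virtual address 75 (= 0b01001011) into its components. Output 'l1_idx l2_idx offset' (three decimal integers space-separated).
vaddr = 75 = 0b01001011
  top 3 bits -> l1_idx = 2
  next 2 bits -> l2_idx = 1
  bottom 3 bits -> offset = 3

Answer: 2 1 3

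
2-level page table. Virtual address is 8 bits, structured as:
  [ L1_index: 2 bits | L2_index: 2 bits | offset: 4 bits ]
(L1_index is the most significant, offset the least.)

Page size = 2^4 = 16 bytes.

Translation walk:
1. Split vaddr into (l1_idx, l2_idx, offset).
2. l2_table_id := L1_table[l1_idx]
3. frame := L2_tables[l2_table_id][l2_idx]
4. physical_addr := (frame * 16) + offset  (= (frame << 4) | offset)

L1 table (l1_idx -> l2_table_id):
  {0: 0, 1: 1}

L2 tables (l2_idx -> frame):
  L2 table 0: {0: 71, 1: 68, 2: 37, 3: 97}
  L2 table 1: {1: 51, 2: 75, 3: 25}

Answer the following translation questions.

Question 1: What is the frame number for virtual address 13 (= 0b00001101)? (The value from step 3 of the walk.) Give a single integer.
vaddr = 13: l1_idx=0, l2_idx=0
L1[0] = 0; L2[0][0] = 71

Answer: 71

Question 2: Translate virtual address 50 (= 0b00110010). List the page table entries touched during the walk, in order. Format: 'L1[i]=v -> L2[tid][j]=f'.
Answer: L1[0]=0 -> L2[0][3]=97

Derivation:
vaddr = 50 = 0b00110010
Split: l1_idx=0, l2_idx=3, offset=2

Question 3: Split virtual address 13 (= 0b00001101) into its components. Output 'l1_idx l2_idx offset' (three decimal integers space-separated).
vaddr = 13 = 0b00001101
  top 2 bits -> l1_idx = 0
  next 2 bits -> l2_idx = 0
  bottom 4 bits -> offset = 13

Answer: 0 0 13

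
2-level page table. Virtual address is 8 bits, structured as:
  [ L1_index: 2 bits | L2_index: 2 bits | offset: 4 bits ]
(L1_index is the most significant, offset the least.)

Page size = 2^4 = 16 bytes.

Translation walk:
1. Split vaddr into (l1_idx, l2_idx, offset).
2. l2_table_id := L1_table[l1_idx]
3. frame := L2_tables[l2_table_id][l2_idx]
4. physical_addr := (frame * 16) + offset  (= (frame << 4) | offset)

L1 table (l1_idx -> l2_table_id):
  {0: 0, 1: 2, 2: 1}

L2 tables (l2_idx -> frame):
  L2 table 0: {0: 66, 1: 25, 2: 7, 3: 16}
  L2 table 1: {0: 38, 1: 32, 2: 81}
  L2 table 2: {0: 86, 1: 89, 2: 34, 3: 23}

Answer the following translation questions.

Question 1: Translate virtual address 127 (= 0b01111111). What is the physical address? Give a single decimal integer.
Answer: 383

Derivation:
vaddr = 127 = 0b01111111
Split: l1_idx=1, l2_idx=3, offset=15
L1[1] = 2
L2[2][3] = 23
paddr = 23 * 16 + 15 = 383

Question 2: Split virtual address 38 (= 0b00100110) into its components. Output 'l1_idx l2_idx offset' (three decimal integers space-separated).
Answer: 0 2 6

Derivation:
vaddr = 38 = 0b00100110
  top 2 bits -> l1_idx = 0
  next 2 bits -> l2_idx = 2
  bottom 4 bits -> offset = 6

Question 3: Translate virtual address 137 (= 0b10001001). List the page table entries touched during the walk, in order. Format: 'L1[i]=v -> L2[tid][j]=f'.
vaddr = 137 = 0b10001001
Split: l1_idx=2, l2_idx=0, offset=9

Answer: L1[2]=1 -> L2[1][0]=38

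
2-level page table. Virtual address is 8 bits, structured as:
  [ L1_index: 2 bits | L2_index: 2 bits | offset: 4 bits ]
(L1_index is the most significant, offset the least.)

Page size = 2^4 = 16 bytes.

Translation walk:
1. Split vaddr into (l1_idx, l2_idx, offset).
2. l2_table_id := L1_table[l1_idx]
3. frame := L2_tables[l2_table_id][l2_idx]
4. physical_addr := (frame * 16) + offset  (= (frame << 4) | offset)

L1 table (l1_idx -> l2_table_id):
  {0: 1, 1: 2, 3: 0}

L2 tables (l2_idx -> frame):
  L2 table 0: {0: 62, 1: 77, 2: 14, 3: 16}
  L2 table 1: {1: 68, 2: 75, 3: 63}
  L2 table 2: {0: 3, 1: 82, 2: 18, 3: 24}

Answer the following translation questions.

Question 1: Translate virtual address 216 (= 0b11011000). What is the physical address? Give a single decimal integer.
Answer: 1240

Derivation:
vaddr = 216 = 0b11011000
Split: l1_idx=3, l2_idx=1, offset=8
L1[3] = 0
L2[0][1] = 77
paddr = 77 * 16 + 8 = 1240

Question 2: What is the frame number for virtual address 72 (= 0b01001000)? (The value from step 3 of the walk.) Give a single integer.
vaddr = 72: l1_idx=1, l2_idx=0
L1[1] = 2; L2[2][0] = 3

Answer: 3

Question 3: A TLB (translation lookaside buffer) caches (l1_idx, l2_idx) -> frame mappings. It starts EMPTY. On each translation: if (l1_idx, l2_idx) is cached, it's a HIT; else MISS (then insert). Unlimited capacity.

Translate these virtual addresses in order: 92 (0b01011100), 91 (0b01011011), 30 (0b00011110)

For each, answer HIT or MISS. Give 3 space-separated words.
Answer: MISS HIT MISS

Derivation:
vaddr=92: (1,1) not in TLB -> MISS, insert
vaddr=91: (1,1) in TLB -> HIT
vaddr=30: (0,1) not in TLB -> MISS, insert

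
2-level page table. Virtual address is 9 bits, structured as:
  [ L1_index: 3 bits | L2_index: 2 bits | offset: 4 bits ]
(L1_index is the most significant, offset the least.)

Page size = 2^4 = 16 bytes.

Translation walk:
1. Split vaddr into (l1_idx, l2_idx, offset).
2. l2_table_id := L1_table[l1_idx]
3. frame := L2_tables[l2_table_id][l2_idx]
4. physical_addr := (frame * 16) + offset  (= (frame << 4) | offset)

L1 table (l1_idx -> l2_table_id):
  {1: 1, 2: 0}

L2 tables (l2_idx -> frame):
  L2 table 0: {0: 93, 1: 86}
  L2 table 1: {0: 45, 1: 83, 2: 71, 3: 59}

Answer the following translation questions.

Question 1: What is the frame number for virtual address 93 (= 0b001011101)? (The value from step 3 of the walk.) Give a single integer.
vaddr = 93: l1_idx=1, l2_idx=1
L1[1] = 1; L2[1][1] = 83

Answer: 83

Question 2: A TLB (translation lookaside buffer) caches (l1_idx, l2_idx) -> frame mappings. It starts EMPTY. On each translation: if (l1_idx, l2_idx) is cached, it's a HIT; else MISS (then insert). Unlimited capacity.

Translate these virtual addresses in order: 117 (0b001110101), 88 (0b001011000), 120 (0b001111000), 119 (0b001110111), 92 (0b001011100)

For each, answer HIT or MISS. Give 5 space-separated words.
Answer: MISS MISS HIT HIT HIT

Derivation:
vaddr=117: (1,3) not in TLB -> MISS, insert
vaddr=88: (1,1) not in TLB -> MISS, insert
vaddr=120: (1,3) in TLB -> HIT
vaddr=119: (1,3) in TLB -> HIT
vaddr=92: (1,1) in TLB -> HIT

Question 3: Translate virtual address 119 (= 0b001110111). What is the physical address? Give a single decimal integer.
vaddr = 119 = 0b001110111
Split: l1_idx=1, l2_idx=3, offset=7
L1[1] = 1
L2[1][3] = 59
paddr = 59 * 16 + 7 = 951

Answer: 951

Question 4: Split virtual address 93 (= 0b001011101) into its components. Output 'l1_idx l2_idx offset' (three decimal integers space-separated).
Answer: 1 1 13

Derivation:
vaddr = 93 = 0b001011101
  top 3 bits -> l1_idx = 1
  next 2 bits -> l2_idx = 1
  bottom 4 bits -> offset = 13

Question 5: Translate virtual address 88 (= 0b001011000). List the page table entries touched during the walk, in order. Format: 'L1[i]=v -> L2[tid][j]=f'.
Answer: L1[1]=1 -> L2[1][1]=83

Derivation:
vaddr = 88 = 0b001011000
Split: l1_idx=1, l2_idx=1, offset=8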